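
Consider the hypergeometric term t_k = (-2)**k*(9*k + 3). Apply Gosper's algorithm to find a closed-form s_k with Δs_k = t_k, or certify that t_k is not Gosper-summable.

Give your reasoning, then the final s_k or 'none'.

The ratio is 2*(-3*k - 4)/(3*k + 1).
A = -2, B = 1, C = k + 1/3.
Key eq: (-2)·f(k+1) = (1)·f(k) + (k + 1/3).
From deg A=0, deg B=0, deg C=1: d=1.
A polynomial solution: f(k) = -(3*k - 1)/9.
Certificate R = B(k−1)f/C = -(3*k - 1)/(3*(3*k + 1)) gives s_k = (-2)**k*(1 - 3*k).
Δs = (-2)**k*(9*k + 3), as required.

s_k = (-2)**k*(1 - 3*k)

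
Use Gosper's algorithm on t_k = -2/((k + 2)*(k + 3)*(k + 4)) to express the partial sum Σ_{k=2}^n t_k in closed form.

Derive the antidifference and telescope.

The ratio is (k + 2)/(k + 5).
Normal form (A,B,C) = (k + 2, k + 5, 1).
Key eq: (k + 2)·f(k+1) = (k + 4)·f(k) + (1).
Bound: deg f ≤ 2.
A polynomial solution: f(k) = k*(k + 5)/12.
R(k) = B(k−1)·f(k)/C(k) = k*(k + 4)*(k + 5)/12; s_k = R·t_k = k*(-k - 5)/(6*(k + 2)*(k + 3)).
Δs = -2/(k**3 + 9*k**2 + 26*k + 24), as required.
Σ_(k=2)^n t_k = s_(n+1) − s_(2) = ((-n**2 - 7*n - 6)/(6*(n**2 + 7*n + 12))) − (-7/60), i.e. (-n**2 - 7*n + 8)/(20*(n**2 + 7*n + 12)).

S(n) = (-n**2 - 7*n + 8)/(20*(n**2 + 7*n + 12))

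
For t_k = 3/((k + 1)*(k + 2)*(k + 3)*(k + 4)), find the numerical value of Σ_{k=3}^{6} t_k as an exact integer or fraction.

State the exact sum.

Σ = 1/144

r(k) = (k + 1)/(k + 5) after simplifying.
Normal form (A,B,C) = (k + 1, k + 5, 1).
Solve (k + 1)·f(k+1) − (k + 4)·f(k) = 1.
d = 3 from the (1,1,0) case.
Solve for f: f(k) = k*(k**2 + 6*k + 11)/18 (degree 3 ≤ 3).
R(k) = B(k−1)·f(k)/C(k) = k*(k + 4)*(k**2 + 6*k + 11)/18; s_k = R·t_k = k*(k**2 + 6*k + 11)/(6*(k + 1)*(k + 2)*(k + 3)).
Verify: 3/(k**4 + 10*k**3 + 35*k**2 + 50*k + 24) matches t_k.
Telescoping: Σ = s_(7) − s_(3) = 119/720 − (19/120) = 1/144.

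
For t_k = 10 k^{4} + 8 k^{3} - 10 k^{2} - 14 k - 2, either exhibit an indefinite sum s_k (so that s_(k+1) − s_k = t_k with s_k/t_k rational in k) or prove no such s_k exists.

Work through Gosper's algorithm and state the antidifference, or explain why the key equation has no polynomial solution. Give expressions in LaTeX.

s_k = k \left(2 k^{4} - 3 k^{3} - 4 k^{2} + 3\right)

Compute t_(k+1)/t_k: get (5*k**4 + 24*k**3 + 37*k**2 + 15*k - 4)/(5*k**4 + 4*k**3 - 5*k**2 - 7*k - 1).
So A=1 and B=1, with C=k**4 + 4*k**3/5 - k**2 - 7*k/5 - 1/5.
Need (1)·f(k+1) − (1)·f(k) = k**4 + 4*k**3/5 - k**2 - 7*k/5 - 1/5.
deg f ≤ 5 (via 0,0,4).
Match coefficients ⇒ f(k) = k*(2*k**4 - 3*k**3 - 4*k**2 + 3)/10.
Get s_k = R·t_k = k*(2*k**4 - 3*k**3 - 4*k**2 + 3) with R(k) = B(k−1)f(k)/C(k) = k*(2*k**4 - 3*k**3 - 4*k**2 + 3)/(2*(5*k**4 + 4*k**3 - 5*k**2 - 7*k - 1)).
Check: Δs_k = 10*k**4 + 8*k**3 - 10*k**2 - 14*k - 2. ✓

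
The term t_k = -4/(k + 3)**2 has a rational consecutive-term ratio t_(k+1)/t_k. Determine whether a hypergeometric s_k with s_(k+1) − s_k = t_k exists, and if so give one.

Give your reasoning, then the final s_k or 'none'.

t_(k+1)/t_k = (k + 3)**2/(k + 4)**2.
So A=k**2 + 6*k + 9 and B=k**2 + 8*k + 16, with C=1.
f must satisfy (k**2 + 6*k + 9)·f(k+1) − (k**2 + 6*k + 9)·f(k) = 1.
deg f ≤ 0 (via 2,2,0).
Write f(k) = c0. Then LHS − RHS = -1, requiring -1 = 0: contradictory. No certificate.

none (Gosper's algorithm certifies no s_k)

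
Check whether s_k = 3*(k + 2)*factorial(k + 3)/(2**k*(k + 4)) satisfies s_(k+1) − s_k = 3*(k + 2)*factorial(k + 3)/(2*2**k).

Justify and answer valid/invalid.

Invalid: residual -3*(k**2 + 6*k + 6)*factorial(k + 3)/(2**k*(k + 4)*(k + 5)) ≠ 0.

s_(k+1) = 3*(k + 3)*factorial(k + 4)/(2*2**k*(k + 5))
s_(k+1) − s_k = 3*(k**3 + 9*k**2 + 26*k + 28)*factorial(k + 3)/(2*2**k*(k + 4)*(k + 5))
(s_(k+1) − s_k) − t_k = -3*(k**2 + 6*k + 6)*factorial(k + 3)/(2**k*(k + 4)*(k + 5))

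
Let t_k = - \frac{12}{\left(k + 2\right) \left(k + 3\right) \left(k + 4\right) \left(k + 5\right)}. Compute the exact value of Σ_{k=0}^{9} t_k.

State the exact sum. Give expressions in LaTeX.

The ratio is (k + 2)/(k + 6).
Normal form (A,B,C) = (k + 2, k + 6, 1).
Key eq: (k + 2)·f(k+1) = (k + 5)·f(k) + (1).
Bound: deg f ≤ 3.
A polynomial solution: f(k) = k*(k**2 + 9*k + 26)/72.
Get s_k = R·t_k = k*(-k**2 - 9*k - 26)/(6*(k + 2)*(k + 3)*(k + 4)) with R(k) = B(k−1)f(k)/C(k) = k*(k + 5)*(k**2 + 9*k + 26)/72.
Verify: -12/(k**4 + 14*k**3 + 71*k**2 + 154*k + 120) matches t_k.
Σ_(k=0)^(9) t_k = s_(10) − s_(0) = -15/91 − (0) = -15/91.

Σ = -15/91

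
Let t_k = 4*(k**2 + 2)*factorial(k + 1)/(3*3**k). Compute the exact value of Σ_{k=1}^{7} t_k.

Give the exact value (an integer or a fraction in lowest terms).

Step 1: r(k) = (k + 2)*((k + 1)**2 + 2)/(3*(k**2 + 2)).
Take A(k)=k/3 + 2/3, B(k)=1, C(k)=k**2 + 2.
Set up (k/3 + 2/3)·f(k+1) − (1)·f(k) − (k**2 + 2) = 0.
deg f ≤ 1 (via 1,0,2).
Solving with deg f ≤ 1: f(k) = 3*k.
Then R = B(k−1)f/C = 3*k/(k**2 + 2), so s_k = R(k)·t_k = 4*k*factorial(k + 1)/3**k.
s_(k+1) − s_k = 4*(k**2 + 2)*factorial(k + 1)/(3*3**k) = t_k.
Sum = s_(8) − s_(1); s_(8) = 143360/81, s_(1) = 8/3 ⇒ 143144/81.

Σ = 143144/81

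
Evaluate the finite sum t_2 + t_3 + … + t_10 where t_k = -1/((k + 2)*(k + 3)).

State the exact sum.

Σ = -9/52

Ratio r(k) = (k + 2)/(k + 4).
So A=k + 2 and B=k + 4, with C=1.
Set up (k + 2)·f(k+1) − (k + 3)·f(k) − (1) = 0.
From deg A=1, deg B=1, deg C=0: d=1.
Solve for f: f(k) = k/2 (degree 1 ≤ 1).
Get s_k = R·t_k = -k/(2*k + 4) with R(k) = B(k−1)f(k)/C(k) = k*(k + 3)/2.
Verify: -1/(k**2 + 5*k + 6) matches t_k.
Sum = s_(11) − s_(2); s_(11) = -11/26, s_(2) = -1/4 ⇒ -9/52.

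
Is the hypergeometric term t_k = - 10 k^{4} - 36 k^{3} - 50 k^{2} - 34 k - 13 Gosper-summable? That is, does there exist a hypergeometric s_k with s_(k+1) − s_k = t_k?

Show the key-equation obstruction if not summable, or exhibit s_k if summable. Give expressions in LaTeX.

Yes. s_k = k \left(- 2 k^{4} - 4 k^{3} - 2 k^{2} - k - 4\right).

Ratio r(k) = (10*k**4 + 76*k**3 + 218*k**2 + 282*k + 143)/(10*k**4 + 36*k**3 + 50*k**2 + 34*k + 13).
Factor: A=1; B=1; C=k**4 + 18*k**3/5 + 5*k**2 + 17*k/5 + 13/10.
Set up (1)·f(k+1) − (1)·f(k) − (k**4 + 18*k**3/5 + 5*k**2 + 17*k/5 + 13/10) = 0.
deg f ≤ 5 (via 0,0,4).
A polynomial solution: f(k) = k*(2*k**4 + 4*k**3 + 2*k**2 + k + 4)/10.
R(k) = B(k−1)·f(k)/C(k) = k*(2*k**4 + 4*k**3 + 2*k**2 + k + 4)/(10*k**4 + 36*k**3 + 50*k**2 + 34*k + 13); s_k = R·t_k = k*(-2*k**4 - 4*k**3 - 2*k**2 - k - 4).
s_(k+1) − s_k = -10*k**4 - 36*k**3 - 50*k**2 - 34*k - 13 = t_k.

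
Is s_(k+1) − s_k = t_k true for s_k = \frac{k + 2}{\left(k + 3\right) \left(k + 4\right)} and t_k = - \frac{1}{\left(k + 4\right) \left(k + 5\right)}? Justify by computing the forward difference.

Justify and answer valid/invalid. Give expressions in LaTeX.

s_(k+1) = (k + 3)/((k + 4)*(k + 5))
s_(k+1) − s_k = (-k - 1)/(k**3 + 12*k**2 + 47*k + 60)
(s_(k+1) − s_k) − t_k = 2/(k**3 + 12*k**2 + 47*k + 60)

Invalid: residual \frac{2}{k^{3} + 12 k^{2} + 47 k + 60} ≠ 0.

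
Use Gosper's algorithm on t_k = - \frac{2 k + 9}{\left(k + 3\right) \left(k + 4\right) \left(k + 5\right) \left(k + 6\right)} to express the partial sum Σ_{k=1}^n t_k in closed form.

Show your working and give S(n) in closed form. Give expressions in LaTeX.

S(n) = \frac{n \left(- n - 10\right)}{24 \left(n^{2} + 10 n + 24\right)}

t_(k+1)/t_k = (k + 3)*(2*k + 11)/((k + 7)*(2*k + 9)).
Factor: A=k + 3; B=k + 7; C=k + 9/2.
Need (k + 3)·f(k+1) − (k + 6)·f(k) = k + 9/2.
Bound: deg f ≤ 3.
A polynomial solution: f(k) = k*(k + 4)*(k + 8)/30.
Then R = B(k−1)f/C = k*(k + 4)*(k + 6)*(k + 8)/(15*(2*k + 9)), so s_k = R(k)·t_k = k*(-k - 8)/(15*(k**2 + 8*k + 15)).
Δs = (-2*k - 9)/(k**4 + 18*k**3 + 119*k**2 + 342*k + 360), as required.
Evaluate: s_(n+1) = (-n**2 - 10*n - 9)/(15*(n**2 + 10*n + 24)); subtract s_(1) = -1/40 ⇒ S(n) = n*(-n - 10)/(24*(n**2 + 10*n + 24)).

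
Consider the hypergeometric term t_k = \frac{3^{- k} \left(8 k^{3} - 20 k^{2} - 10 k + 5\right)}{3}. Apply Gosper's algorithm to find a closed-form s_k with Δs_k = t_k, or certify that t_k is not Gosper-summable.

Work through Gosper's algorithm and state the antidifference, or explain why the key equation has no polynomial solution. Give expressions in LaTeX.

s_k = 3^{- k} \left(- 4 k^{3} + 4 k^{2} + 3 k - 1\right)

Ratio r(k) = (8*k**3 + 4*k**2 - 26*k - 17)/(3*(8*k**3 - 20*k**2 - 10*k + 5)).
Gosper form: A/B · C(k+1)/C(k) with A=1/3, B=1, C=k**3 - 5*k**2/2 - 5*k/4 + 5/8.
Need (1/3)·f(k+1) − (1)·f(k) = k**3 - 5*k**2/2 - 5*k/4 + 5/8.
From deg A=0, deg B=0, deg C=3: d=3.
Coefficient equations give f(k) = -3*(4*k**3 - 4*k**2 - 3*k + 1)/8.
Certificate R = B(k−1)f/C = -3*(4*k**3 - 4*k**2 - 3*k + 1)/(8*k**3 - 20*k**2 - 10*k + 5) gives s_k = (-4*k**3 + 4*k**2 + 3*k - 1)/3**k.
Verify: (8*k**3 - 20*k**2 - 10*k + 5)/(3*3**k) matches t_k.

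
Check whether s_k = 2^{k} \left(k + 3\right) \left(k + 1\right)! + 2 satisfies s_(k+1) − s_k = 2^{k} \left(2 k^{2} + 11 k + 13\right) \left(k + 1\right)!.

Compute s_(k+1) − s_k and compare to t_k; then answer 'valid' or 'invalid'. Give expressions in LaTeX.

Valid: the claim telescopes to t_k.

s_(k+1) = 2**(k + 1)*(k + 4)*factorial(k + 2) + 2
s_(k+1) − s_k = 2**k*(2*k**2 + 11*k + 13)*factorial(k + 1)
(s_(k+1) − s_k) − t_k = 0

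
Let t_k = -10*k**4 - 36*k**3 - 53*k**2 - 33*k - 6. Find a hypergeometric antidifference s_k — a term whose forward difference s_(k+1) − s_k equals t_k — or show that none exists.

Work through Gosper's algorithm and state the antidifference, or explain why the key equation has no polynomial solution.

s_k = k*(-2*k**4 - 4*k**3 - 3*k**2 + k + 2)

t_(k+1)/t_k = (10*k**4 + 76*k**3 + 221*k**2 + 287*k + 138)/(10*k**4 + 36*k**3 + 53*k**2 + 33*k + 6).
Take A(k)=1, B(k)=1, C(k)=k**4 + 18*k**3/5 + 53*k**2/10 + 33*k/10 + 3/5.
Need (1)·f(k+1) − (1)·f(k) = k**4 + 18*k**3/5 + 53*k**2/10 + 33*k/10 + 3/5.
d = 5 from the (0,0,4) case.
Coefficient equations give f(k) = k*(k + 1)*(2*k**3 + 2*k**2 + k - 2)/10.
Then R = B(k−1)f/C = k*(2*k**3 + 2*k**2 + k - 2)/(10*k**3 + 26*k**2 + 27*k + 6), so s_k = R(k)·t_k = k*(-2*k**4 - 4*k**3 - 3*k**2 + k + 2).
Verify: -10*k**4 - 36*k**3 - 53*k**2 - 33*k - 6 matches t_k.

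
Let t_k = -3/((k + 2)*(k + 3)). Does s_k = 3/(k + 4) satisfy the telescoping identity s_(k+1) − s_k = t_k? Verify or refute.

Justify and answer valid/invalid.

Invalid: residual 6*(2*k + 7)/(k**4 + 14*k**3 + 71*k**2 + 154*k + 120) ≠ 0.

s_(k+1) = 3/(k + 5)
s_(k+1) − s_k = -3/((k + 4)*(k + 5))
(s_(k+1) − s_k) − t_k = 6*(2*k + 7)/(k**4 + 14*k**3 + 71*k**2 + 154*k + 120)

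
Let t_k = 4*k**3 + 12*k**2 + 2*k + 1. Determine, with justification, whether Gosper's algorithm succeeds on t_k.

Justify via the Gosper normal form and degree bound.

Yes. s_k = k*(k**3 + 2*k**2 - 4*k + 2).

Step 1: r(k) = (4*k**3 + 24*k**2 + 38*k + 19)/(4*k**3 + 12*k**2 + 2*k + 1).
So A=1 and B=1, with C=k**3 + 3*k**2 + k/2 + 1/4.
f must satisfy (1)·f(k+1) − (1)·f(k) = k**3 + 3*k**2 + k/2 + 1/4.
Bound: deg f ≤ 4.
A polynomial solution: f(k) = k*(k**3 + 2*k**2 - 4*k + 2)/4.
Then R = B(k−1)f/C = k*(k**3 + 2*k**2 - 4*k + 2)/(4*k**3 + 12*k**2 + 2*k + 1), so s_k = R(k)·t_k = k*(k**3 + 2*k**2 - 4*k + 2).
s_(k+1) − s_k = 4*k**3 + 12*k**2 + 2*k + 1 = t_k.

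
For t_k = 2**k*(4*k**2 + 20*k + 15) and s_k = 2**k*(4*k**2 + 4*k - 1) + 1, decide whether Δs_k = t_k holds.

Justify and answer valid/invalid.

Valid — Δs_k = t_k.

s_(k+1) = 2**(k + 1)*(4*k + 4*(k + 1)**2 + 3) + 1
s_(k+1) − s_k = 2**k*(4*k**2 + 20*k + 15)
(s_(k+1) − s_k) − t_k = 0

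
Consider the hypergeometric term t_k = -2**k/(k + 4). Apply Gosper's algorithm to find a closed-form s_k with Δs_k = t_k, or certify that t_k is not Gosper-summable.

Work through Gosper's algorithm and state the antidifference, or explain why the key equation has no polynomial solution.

The ratio is 2*(k + 4)/(k + 5).
Factor: A=2*k + 8; B=k + 5; C=1.
Solve (2*k + 8)·f(k+1) − (k + 4)·f(k) = 1.
Degrees (1,1,0) ⇒ d ≤ -1.
Negative degree bound (-1): no f exists, t_k not Gosper-summable.

none — t_k is not Gosper-summable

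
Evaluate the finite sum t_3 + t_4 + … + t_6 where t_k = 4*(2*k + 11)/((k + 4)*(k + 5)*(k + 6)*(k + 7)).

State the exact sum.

The ratio is (k + 4)*(2*k + 13)/((k + 8)*(2*k + 11)).
Take A(k)=k + 4, B(k)=k + 8, C(k)=k + 11/2.
Need (k + 4)·f(k+1) − (k + 7)·f(k) = k + 11/2.
Degrees (1,1,1) ⇒ d ≤ 3.
A polynomial solution: f(k) = k*(k + 5)*(k + 10)/48.
Then R = B(k−1)f/C = k*(k + 5)*(k + 7)*(k + 10)/(24*(2*k + 11)), so s_k = R(k)·t_k = k*(k + 10)/(6*(k**2 + 10*k + 24)).
s_(k+1) − s_k = 4*(2*k + 11)/(k**4 + 22*k**3 + 179*k**2 + 638*k + 840) = t_k.
Σ_(k=3)^(6) t_k = s_(7) − s_(3) = 119/858 − (13/126) = 320/9009.

Σ = 320/9009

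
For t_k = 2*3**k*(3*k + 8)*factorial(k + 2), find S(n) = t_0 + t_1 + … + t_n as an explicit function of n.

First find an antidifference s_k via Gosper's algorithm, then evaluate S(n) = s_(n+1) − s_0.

S(n) = 6*3**n*factorial(n + 3) - 4

The ratio is 3*(k + 3)*(3*k + 11)/(3*k + 8).
A = 3*k + 9, B = 1, C = k + 8/3.
Key eq: (3*k + 9)·f(k+1) = (1)·f(k) + (k + 8/3).
Bound: deg f ≤ 0.
Solving with deg f ≤ 0: f(k) = 1/3.
So s_k = (B(k−1)f/C)·t_k = (1/(3*k + 8))·t_k = 2*3**k*factorial(k + 2).
s_(k+1) − s_k = 2*3**k*(3*k + 8)*factorial(k + 2) = t_k.
Evaluate: s_(n+1) = 6*3**n*factorial(n + 3); subtract s_(0) = 4 ⇒ S(n) = 6*3**n*factorial(n + 3) - 4.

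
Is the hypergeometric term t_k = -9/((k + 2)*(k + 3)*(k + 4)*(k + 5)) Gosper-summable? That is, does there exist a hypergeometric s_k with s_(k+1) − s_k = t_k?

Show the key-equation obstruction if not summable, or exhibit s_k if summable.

Ratio r(k) = (k + 2)/(k + 6).
Gosper form: A/B · C(k+1)/C(k) with A=k + 2, B=k + 6, C=1.
Solve (k + 2)·f(k+1) − (k + 5)·f(k) = 1.
d = 3 from the (1,1,0) case.
Match coefficients ⇒ f(k) = k*(k**2 + 9*k + 26)/72.
Then R = B(k−1)f/C = k*(k + 5)*(k**2 + 9*k + 26)/72, so s_k = R(k)·t_k = k*(-k**2 - 9*k - 26)/(8*(k + 2)*(k + 3)*(k + 4)).
Verify: -9/(k**4 + 14*k**3 + 71*k**2 + 154*k + 120) matches t_k.

Yes. s_k = k*(-k**2 - 9*k - 26)/(8*(k + 2)*(k + 3)*(k + 4)).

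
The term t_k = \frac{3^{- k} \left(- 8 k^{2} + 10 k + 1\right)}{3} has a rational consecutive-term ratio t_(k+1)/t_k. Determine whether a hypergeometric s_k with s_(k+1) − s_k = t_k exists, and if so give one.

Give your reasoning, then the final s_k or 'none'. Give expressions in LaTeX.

t_(k+1)/t_k = (8*k**2 + 6*k - 3)/(3*(8*k**2 - 10*k - 1)).
So A=1/3 and B=1, with C=k**2 - 5*k/4 - 1/8.
Need (1/3)·f(k+1) − (1)·f(k) = k**2 - 5*k/4 - 1/8.
Bound: deg f ≤ 2.
Solve for f: f(k) = -3*(4*k**2 - k + 1)/8 (degree 2 ≤ 2).
Certificate R = B(k−1)f/C = -3*(4*k**2 - k + 1)/(8*k**2 - 10*k - 1) gives s_k = (4*k**2 - k + 1)/3**k.
s_(k+1) − s_k = (-8*k**2 + 10*k + 1)/(3*3**k) = t_k.

s_k = 3^{- k} \left(4 k^{2} - k + 1\right)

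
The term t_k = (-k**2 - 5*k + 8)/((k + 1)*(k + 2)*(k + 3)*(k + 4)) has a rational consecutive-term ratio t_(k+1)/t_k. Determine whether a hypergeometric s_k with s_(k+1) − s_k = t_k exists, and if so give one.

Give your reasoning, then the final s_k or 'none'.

Step 1: r(k) = (k + 1)*(5*k + (k + 1)**2 - 3)/((k + 5)*(k**2 + 5*k - 8)).
Take A(k)=k + 1, B(k)=k + 5, C(k)=k**2 + 5*k - 8.
Solve (k + 1)·f(k+1) − (k + 4)·f(k) = k**2 + 5*k - 8.
From deg A=1, deg B=1, deg C=2: d=3.
Solving with deg f ≤ 3: f(k) = -k*(k + 5)*(k + 7)/6.
Then R = B(k−1)f/C = -k*(k + 4)*(k + 5)*(k + 7)/(6*(k**2 + 5*k - 8)), so s_k = R(k)·t_k = k*(k**2 + 12*k + 35)/(6*(k + 1)*(k + 2)*(k + 3)).
s_(k+1) − s_k = (-k**2 - 5*k + 8)/(k**4 + 10*k**3 + 35*k**2 + 50*k + 24) = t_k.

s_k = k*(k**2 + 12*k + 35)/(6*(k + 1)*(k + 2)*(k + 3))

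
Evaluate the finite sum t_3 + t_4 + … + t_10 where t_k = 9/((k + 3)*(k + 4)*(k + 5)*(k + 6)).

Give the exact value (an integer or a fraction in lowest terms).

r(k) = (k + 3)/(k + 7) after simplifying.
A = k + 3, B = k + 7, C = 1.
f must satisfy (k + 3)·f(k+1) − (k + 6)·f(k) = 1.
deg f ≤ 3 (via 1,1,0).
Solve for f: f(k) = k*(k**2 + 12*k + 47)/180 (degree 3 ≤ 3).
So s_k = (B(k−1)f/C)·t_k = (k*(k + 6)*(k**2 + 12*k + 47)/180)·t_k = k*(k**2 + 12*k + 47)/(20*(k + 3)*(k + 4)*(k + 5)).
Δs = 9/(k**4 + 18*k**3 + 119*k**2 + 342*k + 360), as required.
Evaluate s at k=11 and k=3: 11/224 and 23/560; difference 9/1120.

Σ = 9/1120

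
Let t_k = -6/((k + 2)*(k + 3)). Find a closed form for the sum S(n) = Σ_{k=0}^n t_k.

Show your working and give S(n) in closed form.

S(n) = 3*(-n - 1)/(n + 3)

Compute t_(k+1)/t_k: get (k + 2)/(k + 4).
Normal form (A,B,C) = (k + 2, k + 4, 1).
Need (k + 2)·f(k+1) − (k + 3)·f(k) = 1.
d = 1 from the (1,1,0) case.
A polynomial solution: f(k) = k/2.
Then R = B(k−1)f/C = k*(k + 3)/2, so s_k = R(k)·t_k = -3*k/(k + 2).
Verify: -6/(k**2 + 5*k + 6) matches t_k.
Σ_(k=0)^n t_k = s_(n+1) − s_(0) = (3*(-n - 1)/(n + 3)) − (0), i.e. 3*(-n - 1)/(n + 3).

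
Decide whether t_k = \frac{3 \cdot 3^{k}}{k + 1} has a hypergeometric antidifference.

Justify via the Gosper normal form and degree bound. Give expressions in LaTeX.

No — t_k has no hypergeometric antidifference.

The ratio is 3*(k + 1)/(k + 2).
Factor: A=3*k + 3; B=k + 2; C=1.
Need (3*k + 3)·f(k+1) − (k + 1)·f(k) = 1.
deg f ≤ -1 (via 1,1,0).
d = -1 < 0 ⇒ no nonzero polynomial f; not summable.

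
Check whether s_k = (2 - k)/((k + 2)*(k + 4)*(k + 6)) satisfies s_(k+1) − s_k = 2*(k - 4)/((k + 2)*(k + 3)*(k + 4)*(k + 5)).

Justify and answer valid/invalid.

s_(k+1) = (1 - k)/((k + 3)*(k + 5)*(k + 7))
s_(k+1) − s_k = (2*k**3 + 9*k**2 - 41*k - 162)/(k**6 + 27*k**5 + 295*k**4 + 1665*k**3 + 5104*k**2 + 8028*k + 5040)
(s_(k+1) − s_k) − t_k = 3*(-3*k**2 - 7*k + 58)/(k**6 + 27*k**5 + 295*k**4 + 1665*k**3 + 5104*k**2 + 8028*k + 5040)

Invalid: residual 3*(-3*k**2 - 7*k + 58)/(k**6 + 27*k**5 + 295*k**4 + 1665*k**3 + 5104*k**2 + 8028*k + 5040) ≠ 0.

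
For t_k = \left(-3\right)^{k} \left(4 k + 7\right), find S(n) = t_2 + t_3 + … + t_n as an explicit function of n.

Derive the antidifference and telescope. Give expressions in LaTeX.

S(n) = 3 \left(-3\right)^{n} n + 6 \left(-3\right)^{n} + 27

t_(k+1)/t_k = 3*(-4*k - 11)/(4*k + 7).
Take A(k)=-3, B(k)=1, C(k)=k + 7/4.
Set up (-3)·f(k+1) − (1)·f(k) − (k + 7/4) = 0.
Bound: deg f ≤ 1.
Match coefficients ⇒ f(k) = -(k + 1)/4.
R(k) = B(k−1)·f(k)/C(k) = -(k + 1)/(4*k + 7); s_k = R·t_k = (-3)**k*(-k - 1).
s_(k+1) − s_k = (-3)**k*(4*k + 7) = t_k.
Telescope: S(n) = s_(n+1) − s_(2) = 3*(-3)**n*(n + 2) − (-27) = 3*(-3)**n*n + 6*(-3)**n + 27.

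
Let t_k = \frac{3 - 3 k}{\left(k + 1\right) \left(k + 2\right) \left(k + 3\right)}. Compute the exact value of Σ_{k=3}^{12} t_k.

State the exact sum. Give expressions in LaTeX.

Σ = -37/140

Ratio r(k) = k*(k + 1)/((k - 1)*(k + 4)).
Gosper form: A/B · C(k+1)/C(k) with A=k + 1, B=k + 4, C=k - 1.
f must satisfy (k + 1)·f(k+1) − (k + 3)·f(k) = k - 1.
From deg A=1, deg B=1, deg C=1: d=2.
Solve for f: f(k) = -k (degree 1 ≤ 2).
Certificate R = B(k−1)f/C = -k*(k + 3)/(k - 1) gives s_k = 3*k/((k + 1)*(k + 2)).
s_(k+1) − s_k = 3*(1 - k)/(k**3 + 6*k**2 + 11*k + 6) = t_k.
Sum = s_(13) − s_(3); s_(13) = 13/70, s_(3) = 9/20 ⇒ -37/140.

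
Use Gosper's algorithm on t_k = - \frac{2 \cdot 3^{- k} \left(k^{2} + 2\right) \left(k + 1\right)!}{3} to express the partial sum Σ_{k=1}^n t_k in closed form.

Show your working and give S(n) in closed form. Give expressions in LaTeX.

t_(k+1)/t_k = (k + 2)*((k + 1)**2 + 2)/(3*(k**2 + 2)).
A = k/3 + 2/3, B = 1, C = k**2 + 2.
Set up (k/3 + 2/3)·f(k+1) − (1)·f(k) − (k**2 + 2) = 0.
d = 1 from the (1,0,2) case.
Match coefficients ⇒ f(k) = 3*k.
So s_k = (B(k−1)f/C)·t_k = (3*k/(k**2 + 2))·t_k = -2*k*factorial(k + 1)/3**k.
Check: Δs_k = -2*(k**2 + 2)*factorial(k + 1)/(3*3**k). ✓
Σ_(k=1)^n t_k = s_(n+1) − s_(1) = (-2*3**(-n - 1)*(n + 1)*factorial(n + 2)) − (-4/3), i.e. 3**(-n - 1)*(4*3**n - 2*n**3*factorial(n) - 8*n**2*factorial(n) - 10*n*factorial(n) - 4*factorial(n)).

S(n) = 3^{- n - 1} \left(4 \cdot 3^{n} - 2 n^{3} n! - 8 n^{2} n! - 10 n n! - 4 n!\right)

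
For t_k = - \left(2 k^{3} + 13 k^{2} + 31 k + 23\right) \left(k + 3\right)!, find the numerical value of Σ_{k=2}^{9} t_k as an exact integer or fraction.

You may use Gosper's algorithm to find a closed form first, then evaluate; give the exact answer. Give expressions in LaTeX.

Σ = -1438441803000

Step 1: r(k) = (2*k**4 + 27*k**3 + 139*k**2 + 321*k + 276)/(2*k**3 + 13*k**2 + 31*k + 23).
Normal form (A,B,C) = (k + 4, 1, k**3 + 13*k**2/2 + 31*k/2 + 23/2).
Need (k + 4)·f(k+1) − (1)·f(k) = k**3 + 13*k**2/2 + 31*k/2 + 23/2.
deg f ≤ 2 (via 1,0,3).
Solve for f: f(k) = (k + 1)*(2*k + 1)/2 (degree 2 ≤ 2).
So s_k = (B(k−1)f/C)·t_k = ((k + 1)*(2*k + 1)/(2*k**3 + 13*k**2 + 31*k + 23))·t_k = -(k + 1)*(2*k + 1)*factorial(k + 3).
Δs = -(2*k**3 + 13*k**2 + 31*k + 23)*factorial(k + 3), as required.
Evaluate s at k=10 and k=2: -1438441804800 and -1800; difference -1438441803000.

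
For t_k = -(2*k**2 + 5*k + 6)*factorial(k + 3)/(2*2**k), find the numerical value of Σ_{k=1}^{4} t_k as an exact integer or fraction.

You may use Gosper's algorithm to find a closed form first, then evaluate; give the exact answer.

t_(k+1)/t_k = (k + 4)*(5*k + 2*(k + 1)**2 + 11)/(2*(2*k**2 + 5*k + 6)).
Normal form (A,B,C) = (k/2 + 2, 1, k**2 + 5*k/2 + 3).
Need (k/2 + 2)·f(k+1) − (1)·f(k) = k**2 + 5*k/2 + 3.
deg f ≤ 1 (via 1,0,2).
A polynomial solution: f(k) = 2*k - 1.
Then R = B(k−1)f/C = 2*(2*k - 1)/(2*k**2 + 5*k + 6), so s_k = R(k)·t_k = -(2*k - 1)*factorial(k + 3)/2**k.
Verify: -(2*k**2 + 5*k + 6)*factorial(k + 3)/(2*2**k) matches t_k.
Telescoping: Σ = s_(5) − s_(1) = -11340 − (-12) = -11328.

Σ = -11328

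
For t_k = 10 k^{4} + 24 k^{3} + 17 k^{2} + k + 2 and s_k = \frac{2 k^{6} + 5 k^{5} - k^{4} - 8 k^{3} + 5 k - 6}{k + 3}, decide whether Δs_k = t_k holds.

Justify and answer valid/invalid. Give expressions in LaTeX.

s_(k+1) = (5*k + 2*(k + 1)**6 + 5*(k + 1)**5 - (k + 1)**4 - 8*(k + 1)**3 - 1)/(k + 4)
s_(k+1) − s_k = (10*k**6 + 86*k**5 + 252*k**4 + 316*k**3 + 159*k**2 + 25*k + 15)/(k**2 + 7*k + 12)
(s_(k+1) − s_k) − t_k = (-8*k**5 - 53*k**4 - 92*k**3 - 54*k**2 - k - 9)/(k**2 + 7*k + 12)

Invalid: residual \frac{- 8 k^{5} - 53 k^{4} - 92 k^{3} - 54 k^{2} - k - 9}{k^{2} + 7 k + 12} ≠ 0.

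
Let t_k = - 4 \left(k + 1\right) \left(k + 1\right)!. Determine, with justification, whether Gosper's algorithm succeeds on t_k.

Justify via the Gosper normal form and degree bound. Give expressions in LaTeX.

r(k) = (k + 2)**2/(k + 1) after simplifying.
Factor: A=k + 2; B=1; C=k + 1.
Need (k + 2)·f(k+1) − (1)·f(k) = k + 1.
deg f ≤ 0 (via 1,0,1).
Solving with deg f ≤ 0: f(k) = 1.
So s_k = (B(k−1)f/C)·t_k = (1/(k + 1))·t_k = -4*factorial(k + 1).
Check: Δs_k = -4*(k + 1)*factorial(k + 1). ✓

Yes. s_k = - 4 \left(k + 1\right)!.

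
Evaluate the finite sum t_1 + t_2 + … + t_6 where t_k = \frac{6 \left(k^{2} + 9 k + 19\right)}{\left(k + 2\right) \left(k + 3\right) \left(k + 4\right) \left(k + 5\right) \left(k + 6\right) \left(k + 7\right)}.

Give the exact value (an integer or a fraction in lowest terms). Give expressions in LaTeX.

Σ = 788/45045

r(k) = (k + 2)*(9*k + (k + 1)**2 + 28)/((k + 8)*(k**2 + 9*k + 19)) after simplifying.
So A=k + 2 and B=k + 8, with C=k**2 + 9*k + 19.
Solve (k + 2)·f(k+1) − (k + 7)·f(k) = k**2 + 9*k + 19.
From deg A=1, deg B=1, deg C=2: d=5.
Solve for f: f(k) = k*(k + 3)*(k + 5)*(k**2 + 12*k + 44)/144 (degree 5 ≤ 5).
Then R = B(k−1)f/C = k*(k + 3)*(k + 5)*(k + 7)*(k**2 + 12*k + 44)/(144*(k**2 + 9*k + 19)), so s_k = R(k)·t_k = k*(k**2 + 12*k + 44)/(24*(k**3 + 12*k**2 + 44*k + 48)).
Verify: 6*(k**2 + 9*k + 19)/(k**6 + 27*k**5 + 295*k**4 + 1665*k**3 + 5104*k**2 + 8028*k + 5040) matches t_k.
Sum = s_(7) − s_(1); s_(7) = 413/10296, s_(1) = 19/840 ⇒ 788/45045.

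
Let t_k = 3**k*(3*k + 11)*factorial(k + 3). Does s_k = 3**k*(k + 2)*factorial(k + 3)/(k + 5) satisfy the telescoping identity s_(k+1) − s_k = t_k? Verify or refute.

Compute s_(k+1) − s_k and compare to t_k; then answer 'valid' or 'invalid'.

Invalid: residual -3**(k + 1)*(3*k**2 + 26*k + 54)*factorial(k + 3)/((k + 5)*(k + 6)) ≠ 0.

s_(k+1) = 3**(k + 1)*(k + 3)*factorial(k + 4)/(k + 6)
s_(k+1) − s_k = 3**k*(3*k**3 + 35*k**2 + 133*k + 168)*factorial(k + 3)/((k + 5)*(k + 6))
(s_(k+1) − s_k) − t_k = -3**(k + 1)*(3*k**2 + 26*k + 54)*factorial(k + 3)/((k + 5)*(k + 6))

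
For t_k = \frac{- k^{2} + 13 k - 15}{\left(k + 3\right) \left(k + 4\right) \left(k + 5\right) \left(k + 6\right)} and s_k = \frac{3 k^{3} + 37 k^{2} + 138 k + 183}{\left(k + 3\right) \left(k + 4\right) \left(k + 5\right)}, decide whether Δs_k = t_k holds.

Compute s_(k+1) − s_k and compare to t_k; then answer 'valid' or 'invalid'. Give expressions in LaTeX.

valid (s_(k+1) − s_k reduces to t_k)

s_(k+1) = (138*k + 3*(k + 1)**3 + 37*(k + 1)**2 + 321)/((k + 4)*(k + 5)*(k + 6))
s_(k+1) − s_k = (-k**2 + 13*k - 15)/(k**4 + 18*k**3 + 119*k**2 + 342*k + 360)
(s_(k+1) − s_k) − t_k = 0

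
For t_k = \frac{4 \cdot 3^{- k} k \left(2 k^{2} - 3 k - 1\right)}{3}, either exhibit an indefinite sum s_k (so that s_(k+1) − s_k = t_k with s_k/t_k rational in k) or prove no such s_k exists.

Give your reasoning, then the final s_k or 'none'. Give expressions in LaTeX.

Compute t_(k+1)/t_k: get (2*k**3 + 3*k**2 - k - 2)/(3*k*(2*k**2 - 3*k - 1)).
So A=1/3 and B=1, with C=k**3 - 3*k**2/2 - k/2.
f must satisfy (1/3)·f(k+1) − (1)·f(k) = k**3 - 3*k**2/2 - k/2.
deg f ≤ 3 (via 0,0,3).
Match coefficients ⇒ f(k) = -3*(k**3 + k + 1)/2.
Certificate R = B(k−1)f/C = -3*(k**3 + k + 1)/(k*(2*k**2 - 3*k - 1)) gives s_k = -(4*k**3 + 4*k + 4)/3**k.
s_(k+1) − s_k = 4*k*(2*k**2 - 3*k - 1)/(3*3**k) = t_k.

s_k = - 3^{- k} \left(4 k^{3} + 4 k + 4\right)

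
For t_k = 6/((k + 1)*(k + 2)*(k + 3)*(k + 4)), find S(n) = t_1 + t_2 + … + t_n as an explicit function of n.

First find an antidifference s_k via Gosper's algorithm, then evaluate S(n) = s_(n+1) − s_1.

S(n) = n*(n**2 + 9*n + 26)/(12*(n**3 + 9*n**2 + 26*n + 24))

t_(k+1)/t_k = (k + 1)/(k + 5).
Normal form (A,B,C) = (k + 1, k + 5, 1).
Set up (k + 1)·f(k+1) − (k + 4)·f(k) − (1) = 0.
deg f ≤ 3 (via 1,1,0).
Solve for f: f(k) = k*(k**2 + 6*k + 11)/18 (degree 3 ≤ 3).
R(k) = B(k−1)·f(k)/C(k) = k*(k + 4)*(k**2 + 6*k + 11)/18; s_k = R·t_k = k*(k**2 + 6*k + 11)/(3*(k + 1)*(k + 2)*(k + 3)).
Check: Δs_k = 6/(k**4 + 10*k**3 + 35*k**2 + 50*k + 24). ✓
Evaluate: s_(n+1) = (n**3 + 9*n**2 + 26*n + 18)/(3*(n**3 + 9*n**2 + 26*n + 24)); subtract s_(1) = 1/4 ⇒ S(n) = n*(n**2 + 9*n + 26)/(12*(n**3 + 9*n**2 + 26*n + 24)).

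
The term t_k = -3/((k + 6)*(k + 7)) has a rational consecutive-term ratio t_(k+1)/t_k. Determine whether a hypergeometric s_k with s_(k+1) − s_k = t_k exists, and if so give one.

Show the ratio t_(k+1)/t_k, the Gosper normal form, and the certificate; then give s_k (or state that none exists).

s_k = -k/(2*k + 12)

r(k) = (k + 6)/(k + 8) after simplifying.
Gosper form: A/B · C(k+1)/C(k) with A=k + 6, B=k + 8, C=1.
Solve (k + 6)·f(k+1) − (k + 7)·f(k) = 1.
deg f ≤ 1 (via 1,1,0).
Coefficient equations give f(k) = k/6.
Get s_k = R·t_k = -k/(2*k + 12) with R(k) = B(k−1)f(k)/C(k) = k*(k + 7)/6.
Check: Δs_k = -3/(k**2 + 13*k + 42). ✓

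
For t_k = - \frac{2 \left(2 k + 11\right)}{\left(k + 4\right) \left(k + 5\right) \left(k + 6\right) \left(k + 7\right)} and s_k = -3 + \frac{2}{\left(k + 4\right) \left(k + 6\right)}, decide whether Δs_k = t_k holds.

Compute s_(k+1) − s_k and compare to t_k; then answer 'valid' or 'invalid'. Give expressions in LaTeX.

valid (s_(k+1) − s_k reduces to t_k)

s_(k+1) = -3 + 2/((k + 5)*(k + 7))
s_(k+1) − s_k = 2*(-2*k - 11)/(k**4 + 22*k**3 + 179*k**2 + 638*k + 840)
(s_(k+1) − s_k) − t_k = 0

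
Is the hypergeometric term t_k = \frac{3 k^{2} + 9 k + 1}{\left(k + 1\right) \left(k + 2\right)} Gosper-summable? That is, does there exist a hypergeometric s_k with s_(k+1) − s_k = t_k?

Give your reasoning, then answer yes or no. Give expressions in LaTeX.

Ratio r(k) = (k + 1)*(9*k + 3*(k + 1)**2 + 10)/((k + 3)*(3*k**2 + 9*k + 1)).
Factor: A=k + 1; B=k + 3; C=k**2 + 3*k + 1/3.
Set up (k + 1)·f(k+1) − (k + 2)·f(k) − (k**2 + 3*k + 1/3) = 0.
Degrees (1,1,2) ⇒ d ≤ 2.
Solving with deg f ≤ 2: f(k) = k*(3*k - 2)/3.
R(k) = B(k−1)·f(k)/C(k) = k*(k + 2)*(3*k - 2)/(3*k**2 + 9*k + 1); s_k = R·t_k = k*(3*k - 2)/(k + 1).
Check: Δs_k = (3*k**2 + 9*k + 1)/(k**2 + 3*k + 2). ✓

Yes. s_k = \frac{k \left(3 k - 2\right)}{k + 1}.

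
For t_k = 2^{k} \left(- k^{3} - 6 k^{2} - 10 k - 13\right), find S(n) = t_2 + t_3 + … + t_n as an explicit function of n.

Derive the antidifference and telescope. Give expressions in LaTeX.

S(n) = - 2 \cdot 2^{n} n^{3} - 6 \cdot 2^{n} n^{2} - 14 \cdot 2^{n} n - 16 \cdot 2^{n} + 76

Compute t_(k+1)/t_k: get 2*(k**3 + 9*k**2 + 25*k + 30)/(k**3 + 6*k**2 + 10*k + 13).
So A=2 and B=1, with C=k**3 + 6*k**2 + 10*k + 13.
Solve (2)·f(k+1) − (1)·f(k) = k**3 + 6*k**2 + 10*k + 13.
Degrees (0,0,3) ⇒ d ≤ 3.
Coefficient equations give f(k) = k**3 + 4*k + 3.
So s_k = (B(k−1)f/C)·t_k = ((k**3 + 4*k + 3)/(k**3 + 6*k**2 + 10*k + 13))·t_k = 2**k*(-k**3 - 4*k - 3).
Check: Δs_k = 2**k*(k**3 - 4*k - 2*(k + 1)**3 - 11). ✓
Evaluate: s_(n+1) = 2**(n + 1)*(-n**3 - 3*n**2 - 7*n - 8); subtract s_(2) = -76 ⇒ S(n) = -2*2**n*n**3 - 6*2**n*n**2 - 14*2**n*n - 16*2**n + 76.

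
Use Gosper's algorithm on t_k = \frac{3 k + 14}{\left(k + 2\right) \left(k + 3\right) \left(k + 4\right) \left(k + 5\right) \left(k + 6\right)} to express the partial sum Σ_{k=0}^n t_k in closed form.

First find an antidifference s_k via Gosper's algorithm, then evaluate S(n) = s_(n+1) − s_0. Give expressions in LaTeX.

S(n) = \frac{n^{3} + 13 n^{2} + 54 n + 42}{30 \left(n^{3} + 13 n^{2} + 54 n + 72\right)}

Step 1: r(k) = (k + 2)*(3*k + 17)/((k + 7)*(3*k + 14)).
Take A(k)=k + 2, B(k)=k + 7, C(k)=k + 14/3.
Solve (k + 2)·f(k+1) − (k + 6)·f(k) = k + 14/3.
deg f ≤ 4 (via 1,1,1).
Match coefficients ⇒ f(k) = k*(k + 4)*(k**2 + 10*k + 31)/90.
R(k) = B(k−1)·f(k)/C(k) = k*(k + 4)*(k + 6)*(k**2 + 10*k + 31)/(30*(3*k + 14)); s_k = R·t_k = k*(k**2 + 10*k + 31)/(30*(k**3 + 10*k**2 + 31*k + 30)).
Δs = (3*k + 14)/(k**5 + 20*k**4 + 155*k**3 + 580*k**2 + 1044*k + 720), as required.
Telescope: S(n) = s_(n+1) − s_(0) = (n**3 + 13*n**2 + 54*n + 42)/(30*(n**3 + 13*n**2 + 54*n + 72)) − (0) = (n**3 + 13*n**2 + 54*n + 42)/(30*(n**3 + 13*n**2 + 54*n + 72)).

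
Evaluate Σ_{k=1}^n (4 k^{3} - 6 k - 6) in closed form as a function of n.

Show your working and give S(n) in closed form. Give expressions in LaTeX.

S(n) = n \left(n^{3} + 2 n^{2} - 2 n - 9\right)

The ratio is (3*k - 2*(k + 1)**3 + 6)/(-2*k**3 + 3*k + 3).
So A=1 and B=1, with C=k**3 - 3*k/2 - 3/2.
Key eq: (1)·f(k+1) = (1)·f(k) + (k**3 - 3*k/2 - 3/2).
Bound: deg f ≤ 4.
Solve for f: f(k) = k*(k - 3)*(k**2 + k + 1)/4 (degree 4 ≤ 4).
Then R = B(k−1)f/C = k*(k - 3)*(k**2 + k + 1)/(2*(2*k**3 - 3*k - 3)), so s_k = R(k)·t_k = k*(k**3 - 2*k**2 - 2*k - 3).
Check: Δs_k = 4*k**3 - 6*k - 6. ✓
Telescope: S(n) = s_(n+1) − s_(1) = n**4 + 2*n**3 - 2*n**2 - 9*n - 6 − (-6) = n*(n**3 + 2*n**2 - 2*n - 9).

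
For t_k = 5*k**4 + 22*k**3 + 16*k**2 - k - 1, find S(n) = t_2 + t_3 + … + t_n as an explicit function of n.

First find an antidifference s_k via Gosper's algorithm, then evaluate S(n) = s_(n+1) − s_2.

Step 1: r(k) = (5*k**4 + 42*k**3 + 112*k**2 + 117*k + 41)/(5*k**4 + 22*k**3 + 16*k**2 - k - 1).
So A=1 and B=1, with C=k**4 + 22*k**3/5 + 16*k**2/5 - k/5 - 1/5.
Set up (1)·f(k+1) − (1)·f(k) − (k**4 + 22*k**3/5 + 16*k**2/5 - k/5 - 1/5) = 0.
d = 5 from the (0,0,4) case.
Coefficient equations give f(k) = k*(k**4 + 3*k**3 - 4*k**2 - 3*k + 2)/5.
Then R = B(k−1)f/C = k*(k**4 + 3*k**3 - 4*k**2 - 3*k + 2)/(5*k**4 + 22*k**3 + 16*k**2 - k - 1), so s_k = R(k)·t_k = k*(k**4 + 3*k**3 - 4*k**2 - 3*k + 2).
Check: Δs_k = 5*k**4 + 22*k**3 + 16*k**2 - k - 1. ✓
Σ_(k=2)^n t_k = s_(n+1) − s_(2) = (n**5 + 8*n**4 + 18*n**3 + 13*n**2 + n - 1) − (40), i.e. n**5 + 8*n**4 + 18*n**3 + 13*n**2 + n - 41.

S(n) = n**5 + 8*n**4 + 18*n**3 + 13*n**2 + n - 41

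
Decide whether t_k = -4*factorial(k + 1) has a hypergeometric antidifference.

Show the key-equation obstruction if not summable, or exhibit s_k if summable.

Step 1: r(k) = k + 2.
A = k + 2, B = 1, C = 1.
Solve (k + 2)·f(k+1) − (1)·f(k) = 1.
Degrees (1,0,0) ⇒ d ≤ -1.
deg f ≤ -1 is impossible — no certificate.

No. Not Gosper-summable.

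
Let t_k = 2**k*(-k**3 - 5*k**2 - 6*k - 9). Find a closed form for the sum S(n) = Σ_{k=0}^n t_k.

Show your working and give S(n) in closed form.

Step 1: r(k) = 2*(k**3 + 8*k**2 + 19*k + 21)/(k**3 + 5*k**2 + 6*k + 9).
Take A(k)=2, B(k)=1, C(k)=k**3 + 5*k**2 + 6*k + 9.
Solve (2)·f(k+1) − (1)·f(k) = k**3 + 5*k**2 + 6*k + 9.
deg f ≤ 3 (via 0,0,3).
A polynomial solution: f(k) = k**3 - k**2 + 4*k + 1.
So s_k = (B(k−1)f/C)·t_k = ((k**3 - k**2 + 4*k + 1)/(k**3 + 5*k**2 + 6*k + 9))·t_k = 2**k*(-k**3 + k**2 - 4*k - 1).
Verify: 2**k*(-k**3 - 5*k**2 - 6*k - 9) matches t_k.
Evaluate: s_(n+1) = 2**(n + 1)*(-n**3 - 2*n**2 - 5*n - 5); subtract s_(0) = -1 ⇒ S(n) = -2*2**n*n**3 - 4*2**n*n**2 - 10*2**n*n - 10*2**n + 1.

S(n) = -2*2**n*n**3 - 4*2**n*n**2 - 10*2**n*n - 10*2**n + 1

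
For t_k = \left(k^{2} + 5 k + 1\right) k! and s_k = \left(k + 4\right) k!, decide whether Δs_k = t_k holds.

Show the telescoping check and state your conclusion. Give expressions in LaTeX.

valid; difference matches t_k

s_(k+1) = (k + 5)*factorial(k + 1)
s_(k+1) − s_k = (k**2 + 5*k + 1)*factorial(k)
(s_(k+1) − s_k) − t_k = 0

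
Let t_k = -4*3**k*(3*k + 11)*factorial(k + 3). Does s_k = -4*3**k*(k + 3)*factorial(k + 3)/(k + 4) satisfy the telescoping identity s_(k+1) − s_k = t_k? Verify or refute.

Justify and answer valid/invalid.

s_(k+1) = -12*3**k*(k + 4)*factorial(k + 4)/(k + 5)
s_(k+1) − s_k = -4*3**k*(3*k**3 + 35*k**2 + 136*k + 177)*factorial(k + 3)/((k + 4)*(k + 5))
(s_(k+1) − s_k) − t_k = 4*3**k*(3*k**2 + 23*k + 43)*factorial(k + 3)/((k + 4)*(k + 5))

Invalid: residual 4*3**k*(3*k**2 + 23*k + 43)*factorial(k + 3)/((k + 4)*(k + 5)) ≠ 0.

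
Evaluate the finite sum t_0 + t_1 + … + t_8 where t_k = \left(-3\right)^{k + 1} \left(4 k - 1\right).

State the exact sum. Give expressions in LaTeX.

Compute t_(k+1)/t_k: get 3*(-4*k - 3)/(4*k - 1).
Take A(k)=-3, B(k)=1, C(k)=k - 1/4.
Set up (-3)·f(k+1) − (1)·f(k) − (k - 1/4) = 0.
From deg A=0, deg B=0, deg C=1: d=1.
Solving with deg f ≤ 1: f(k) = -(k - 1)/4.
So s_k = (B(k−1)f/C)·t_k = (-(k - 1)/(4*k - 1))·t_k = (-3)**(k + 1)*(1 - k).
Check: Δs_k = (-3)**(k + 1)*(4*k - 1). ✓
Telescoping: Σ = s_(9) − s_(0) = -472392 − (-3) = -472389.

Σ = -472389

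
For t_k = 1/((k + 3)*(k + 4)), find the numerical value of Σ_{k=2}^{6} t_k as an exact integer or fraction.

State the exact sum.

Σ = 1/10

r(k) = (k + 3)/(k + 5) after simplifying.
Normal form (A,B,C) = (k + 3, k + 5, 1).
f must satisfy (k + 3)·f(k+1) − (k + 4)·f(k) = 1.
From deg A=1, deg B=1, deg C=0: d=1.
Solve for f: f(k) = k/3 (degree 1 ≤ 1).
So s_k = (B(k−1)f/C)·t_k = (k*(k + 4)/3)·t_k = k/(3*(k + 3)).
Verify: 1/(k**2 + 7*k + 12) matches t_k.
Sum = s_(7) − s_(2); s_(7) = 7/30, s_(2) = 2/15 ⇒ 1/10.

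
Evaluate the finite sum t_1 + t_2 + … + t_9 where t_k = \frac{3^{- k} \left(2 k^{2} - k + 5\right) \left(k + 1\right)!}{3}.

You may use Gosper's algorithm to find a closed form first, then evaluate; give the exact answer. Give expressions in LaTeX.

Σ = 9362714/729

Step 1: r(k) = (k + 2)*(-k + 2*(k + 1)**2 + 4)/(3*(2*k**2 - k + 5)).
So A=k/3 + 2/3 and B=1, with C=k**2 - k/2 + 5/2.
Solve (k/3 + 2/3)·f(k+1) − (1)·f(k) = k**2 - k/2 + 5/2.
Bound: deg f ≤ 1.
Coefficient equations give f(k) = 3*(2*k - 1)/2.
R(k) = B(k−1)·f(k)/C(k) = 3*(2*k - 1)/(2*k**2 - k + 5); s_k = R·t_k = (2*k - 1)*factorial(k + 1)/3**k.
Verify: (2*k**2 - k + 5)*factorial(k + 1)/(3*3**k) matches t_k.
Telescoping: Σ = s_(10) − s_(1) = 9363200/729 − (2/3) = 9362714/729.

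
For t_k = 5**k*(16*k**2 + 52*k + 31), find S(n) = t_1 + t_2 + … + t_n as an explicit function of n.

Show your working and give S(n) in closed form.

S(n) = 20*5**n*n**2 + 55*5**n*n + 30*5**n - 30

t_(k+1)/t_k = 5*(16*k**2 + 84*k + 99)/(16*k**2 + 52*k + 31).
A = 5, B = 1, C = k**2 + 13*k/4 + 31/16.
Solve (5)·f(k+1) − (1)·f(k) = k**2 + 13*k/4 + 31/16.
Degrees (0,0,2) ⇒ d ≤ 2.
Solving with deg f ≤ 2: f(k) = (k + 1)*(4*k - 1)/16.
Certificate R = B(k−1)f/C = (k + 1)*(4*k - 1)/(16*k**2 + 52*k + 31) gives s_k = 5**k*(4*k**2 + 3*k - 1).
Δs = 5**k*(16*k**2 + 52*k + 31), as required.
Telescope: S(n) = s_(n+1) − s_(1) = 5**(n + 1)*(4*n**2 + 11*n + 6) − (30) = 20*5**n*n**2 + 55*5**n*n + 30*5**n - 30.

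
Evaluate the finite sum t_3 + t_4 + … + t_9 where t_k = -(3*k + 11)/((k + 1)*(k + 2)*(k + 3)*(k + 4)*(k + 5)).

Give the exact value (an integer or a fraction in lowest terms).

Ratio r(k) = (k + 1)*(3*k + 14)/((k + 6)*(3*k + 11)).
A = k + 1, B = k + 6, C = k + 11/3.
Solve (k + 1)·f(k+1) − (k + 5)·f(k) = k + 11/3.
d = 4 from the (1,1,1) case.
Coefficient equations give f(k) = k*(k + 3)*(k**2 + 7*k + 14)/24.
Then R = B(k−1)f/C = k*(k + 3)*(k + 5)*(k**2 + 7*k + 14)/(8*(3*k + 11)), so s_k = R(k)·t_k = k*(-k**2 - 7*k - 14)/(8*(k**3 + 7*k**2 + 14*k + 8)).
Verify: (-3*k - 11)/(k**5 + 15*k**4 + 85*k**3 + 225*k**2 + 274*k + 120) matches t_k.
Telescoping: Σ = s_(10) − s_(3) = -115/924 − (-33/280) = -61/9240.

Σ = -61/9240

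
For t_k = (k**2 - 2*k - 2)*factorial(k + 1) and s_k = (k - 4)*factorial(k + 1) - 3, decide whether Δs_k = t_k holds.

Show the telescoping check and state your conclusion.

Valid: the claim telescopes to t_k.

s_(k+1) = (k - 3)*factorial(k + 2) - 3
s_(k+1) − s_k = (k**2 - 2*k - 2)*factorial(k + 1)
(s_(k+1) − s_k) − t_k = 0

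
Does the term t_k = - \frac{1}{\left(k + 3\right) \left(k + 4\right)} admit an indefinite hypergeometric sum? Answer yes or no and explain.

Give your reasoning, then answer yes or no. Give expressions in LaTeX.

Compute t_(k+1)/t_k: get (k + 3)/(k + 5).
Take A(k)=k + 3, B(k)=k + 5, C(k)=1.
Need (k + 3)·f(k+1) − (k + 4)·f(k) = 1.
Degrees (1,1,0) ⇒ d ≤ 1.
Coefficient equations give f(k) = k/3.
So s_k = (B(k−1)f/C)·t_k = (k*(k + 4)/3)·t_k = -k/(3*k + 9).
Verify: -1/(k**2 + 7*k + 12) matches t_k.

Yes. s_k = - \frac{k}{3 k + 9}.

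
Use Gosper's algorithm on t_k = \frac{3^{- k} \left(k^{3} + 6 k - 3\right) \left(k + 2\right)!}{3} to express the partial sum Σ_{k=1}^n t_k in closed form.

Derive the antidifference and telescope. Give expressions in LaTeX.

S(n) = 3^{- n - 1} n^{2} \left(n + 3\right)!

r(k) = (k + 3)*(6*k + (k + 1)**3 + 3)/(3*(k**3 + 6*k - 3)) after simplifying.
Gosper form: A/B · C(k+1)/C(k) with A=k/3 + 1, B=1, C=k**3 + 6*k - 3.
Need (k/3 + 1)·f(k+1) − (1)·f(k) = k**3 + 6*k - 3.
Bound: deg f ≤ 2.
A polynomial solution: f(k) = 3*(k - 1)**2.
So s_k = (B(k−1)f/C)·t_k = (3*(k - 1)**2/(k**3 + 6*k - 3))·t_k = (k - 1)**2*factorial(k + 2)/3**k.
s_(k+1) − s_k = (k**3 + 6*k - 3)*factorial(k + 2)/(3*3**k) = t_k.
Evaluate: s_(n+1) = 3**(-n - 1)*n**2*factorial(n + 3); subtract s_(1) = 0 ⇒ S(n) = 3**(-n - 1)*n**2*factorial(n + 3).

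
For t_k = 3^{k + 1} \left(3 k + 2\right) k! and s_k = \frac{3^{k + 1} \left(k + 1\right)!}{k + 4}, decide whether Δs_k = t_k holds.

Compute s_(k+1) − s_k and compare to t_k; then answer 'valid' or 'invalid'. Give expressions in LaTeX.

s_(k+1) = 3**(k + 2)*factorial(k + 2)/(k + 5)
s_(k+1) − s_k = 3**(k + 1)*(3*k**2 + 17*k + 19)*factorial(k + 1)/((k + 4)*(k + 5))
(s_(k+1) − s_k) − t_k = -3**(k + 2)*(3*k**2 + 14*k + 7)*factorial(k)/((k + 4)*(k + 5))

Invalid: residual - \frac{3^{k + 2} \left(3 k^{2} + 14 k + 7\right) k!}{\left(k + 4\right) \left(k + 5\right)} ≠ 0.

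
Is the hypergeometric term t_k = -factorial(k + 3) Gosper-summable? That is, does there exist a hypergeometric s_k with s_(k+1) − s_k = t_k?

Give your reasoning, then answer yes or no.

Ratio r(k) = k + 4.
Gosper form: A/B · C(k+1)/C(k) with A=k + 4, B=1, C=1.
Set up (k + 4)·f(k+1) − (1)·f(k) − (1) = 0.
d = -1 from the (1,0,0) case.
deg f ≤ -1 is impossible — no certificate.

No. Not Gosper-summable.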